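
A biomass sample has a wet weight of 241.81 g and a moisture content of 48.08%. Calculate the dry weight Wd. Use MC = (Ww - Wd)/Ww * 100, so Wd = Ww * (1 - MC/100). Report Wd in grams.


Wd = Ww * (1 - MC/100)
= 241.81 * (1 - 48.08/100)
= 125.5478 g

125.5478 g


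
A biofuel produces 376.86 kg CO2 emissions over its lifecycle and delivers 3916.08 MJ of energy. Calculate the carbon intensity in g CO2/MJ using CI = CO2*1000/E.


CI = CO2 * 1000 / E
= 376.86 * 1000 / 3916.08
= 96.2340 g CO2/MJ

96.2340 g CO2/MJ


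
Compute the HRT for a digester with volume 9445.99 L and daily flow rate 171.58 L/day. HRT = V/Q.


HRT = V / Q
= 9445.99 / 171.58
= 55.0530 days

55.0530 days


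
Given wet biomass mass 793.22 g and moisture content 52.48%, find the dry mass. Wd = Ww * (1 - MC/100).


Wd = Ww * (1 - MC/100)
= 793.22 * (1 - 52.48/100)
= 376.9381 g

376.9381 g


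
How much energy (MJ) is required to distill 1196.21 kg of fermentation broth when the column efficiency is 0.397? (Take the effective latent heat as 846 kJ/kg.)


E = m * 846 / (eta * 1000)
= 1196.21 * 846 / (0.397 * 1000)
= 2549.1024 MJ

2549.1024 MJ


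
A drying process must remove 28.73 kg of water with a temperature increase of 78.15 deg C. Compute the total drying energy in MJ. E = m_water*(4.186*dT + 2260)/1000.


E = m_water * (4.186 * dT + 2260) / 1000
= 28.73 * (4.186 * 78.15 + 2260) / 1000
= 74.3284 MJ

74.3284 MJ


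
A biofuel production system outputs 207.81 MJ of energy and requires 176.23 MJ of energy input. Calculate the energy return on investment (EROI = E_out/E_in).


EROI = E_out / E_in
= 207.81 / 176.23
= 1.1792

1.1792


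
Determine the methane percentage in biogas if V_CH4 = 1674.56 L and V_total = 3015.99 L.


CH4% = V_CH4 / V_total * 100
= 1674.56 / 3015.99 * 100
= 55.5227%

55.5227%


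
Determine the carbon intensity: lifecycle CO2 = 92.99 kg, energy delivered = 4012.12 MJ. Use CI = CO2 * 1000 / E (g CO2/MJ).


CI = CO2 * 1000 / E
= 92.99 * 1000 / 4012.12
= 23.1773 g CO2/MJ

23.1773 g CO2/MJ


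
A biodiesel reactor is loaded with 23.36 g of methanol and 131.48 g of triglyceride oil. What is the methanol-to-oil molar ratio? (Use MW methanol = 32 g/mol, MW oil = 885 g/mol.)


Molar ratio = n_MeOH / n_oil = (MeOH/32) / (oil/885) = (MeOH * 885) / (32 * oil)
= (23.36 * 885) / (32 * 131.48)
= 4.9137

4.9137


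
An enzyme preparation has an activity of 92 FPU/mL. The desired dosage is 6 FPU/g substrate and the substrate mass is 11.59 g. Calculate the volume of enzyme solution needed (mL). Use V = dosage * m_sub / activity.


V = dosage * m_sub / activity
V = 6 * 11.59 / 92
V = 0.7559 mL

0.7559 mL


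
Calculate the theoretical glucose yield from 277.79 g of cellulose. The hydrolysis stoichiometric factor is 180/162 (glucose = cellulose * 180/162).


glucose = cellulose * 180/162
= 277.79 * 180/162
= 308.6556 g

308.6556 g


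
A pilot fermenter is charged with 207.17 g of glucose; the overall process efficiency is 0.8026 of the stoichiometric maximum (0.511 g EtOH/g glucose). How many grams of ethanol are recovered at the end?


Actual ethanol: m = 0.511 * 207.17 * 0.8026
m = 84.9663 g

84.9663 g


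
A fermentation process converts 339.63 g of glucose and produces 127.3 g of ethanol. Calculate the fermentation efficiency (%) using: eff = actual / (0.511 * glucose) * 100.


Fermentation efficiency = (actual / (0.511 * glucose)) * 100
= (127.3 / (0.511 * 339.63)) * 100
= 73.3502%

73.3502%


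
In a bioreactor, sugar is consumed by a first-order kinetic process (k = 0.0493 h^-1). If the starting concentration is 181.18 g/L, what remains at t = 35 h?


S = S0 * exp(-k * t)
S = 181.18 * exp(-0.0493 * 35)
S = 32.2653 g/L

32.2653 g/L


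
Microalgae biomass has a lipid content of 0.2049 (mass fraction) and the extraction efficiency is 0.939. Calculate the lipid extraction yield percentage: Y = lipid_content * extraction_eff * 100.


Y = lipid_content * extraction_eff * 100
= 0.2049 * 0.939 * 100
= 19.2401%

19.2401%


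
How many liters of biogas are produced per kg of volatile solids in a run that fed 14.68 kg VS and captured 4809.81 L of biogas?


Y = V / VS
= 4809.81 / 14.68
= 327.6437 L/kg VS

327.6437 L/kg VS


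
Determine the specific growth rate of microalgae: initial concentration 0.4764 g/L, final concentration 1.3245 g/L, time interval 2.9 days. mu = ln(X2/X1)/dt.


mu = ln(X2/X1) / dt
= ln(1.3245/0.4764) / 2.9
= 0.3526 per day

0.3526 per day


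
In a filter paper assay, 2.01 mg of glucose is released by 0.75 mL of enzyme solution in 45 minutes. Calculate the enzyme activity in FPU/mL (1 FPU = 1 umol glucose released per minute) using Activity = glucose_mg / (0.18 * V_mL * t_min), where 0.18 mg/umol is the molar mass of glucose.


Activity = glucose_mg / (0.18 mg/umol * V_mL * t_min)
= 2.01 / (0.18 * 0.75 * 45)
= 0.3309 FPU/mL

0.3309 FPU/mL


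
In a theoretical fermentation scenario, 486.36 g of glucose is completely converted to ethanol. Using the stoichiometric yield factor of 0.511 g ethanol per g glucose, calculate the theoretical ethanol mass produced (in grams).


Theoretical ethanol yield: m_EtOH = 0.511 * m_glucose
m_EtOH = 0.511 * 486.36 = 248.5300 g

248.5300 g


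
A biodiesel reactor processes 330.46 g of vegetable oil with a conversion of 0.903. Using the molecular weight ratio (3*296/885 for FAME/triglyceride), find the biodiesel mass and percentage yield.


m_FAME = oil * conv * (3 * 296 / 885) = oil * conv * (888/885)
= 330.46 * 0.903 * 888 / 885
= 299.4169 g
Y = m_FAME / oil * 100 = conv * (888/885) * 100
= 0.903 * 888 / 885 * 100
= 90.61%

299.4169 g FAME; Y = 90.61%


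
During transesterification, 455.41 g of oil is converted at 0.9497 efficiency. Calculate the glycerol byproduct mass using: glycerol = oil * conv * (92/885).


glycerol = oil * conv * (92/885)
= 455.41 * 0.9497 * 92 / 885
= 44.9608 g

44.9608 g


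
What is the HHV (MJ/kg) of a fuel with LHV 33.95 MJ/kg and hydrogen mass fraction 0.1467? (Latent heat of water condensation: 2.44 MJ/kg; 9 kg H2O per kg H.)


HHV = LHV + H_frac * 9 * 2.44
= 33.95 + 0.1467 * 9 * 2.44
= 37.1715 MJ/kg

37.1715 MJ/kg


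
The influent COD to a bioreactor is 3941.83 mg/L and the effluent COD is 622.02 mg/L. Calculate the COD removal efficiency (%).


eta = (COD_in - COD_out) / COD_in * 100
= (3941.83 - 622.02) / 3941.83 * 100
= 84.2200%

84.2200%


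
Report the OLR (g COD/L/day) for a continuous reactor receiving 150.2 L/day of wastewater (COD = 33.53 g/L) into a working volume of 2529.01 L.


OLR = Q * S / V
= 150.2 * 33.53 / 2529.01
= 1.9914 g/L/day

1.9914 g/L/day


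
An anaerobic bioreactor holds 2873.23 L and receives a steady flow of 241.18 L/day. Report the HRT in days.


HRT = V / Q
= 2873.23 / 241.18
= 11.9132 days

11.9132 days


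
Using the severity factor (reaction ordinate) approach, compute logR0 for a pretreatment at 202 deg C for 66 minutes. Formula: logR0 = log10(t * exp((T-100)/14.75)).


logR0 = log10(t * exp((T - 100) / 14.75))
= log10(66 * exp((202 - 100) / 14.75))
= 4.8228

4.8228


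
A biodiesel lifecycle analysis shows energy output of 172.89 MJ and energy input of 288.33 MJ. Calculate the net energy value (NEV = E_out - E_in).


NEV = E_out - E_in
= 172.89 - 288.33
= -115.4400 MJ

-115.4400 MJ


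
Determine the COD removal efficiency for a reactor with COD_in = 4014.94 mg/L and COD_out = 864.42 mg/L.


eta = (COD_in - COD_out) / COD_in * 100
= (4014.94 - 864.42) / 4014.94 * 100
= 78.4699%

78.4699%


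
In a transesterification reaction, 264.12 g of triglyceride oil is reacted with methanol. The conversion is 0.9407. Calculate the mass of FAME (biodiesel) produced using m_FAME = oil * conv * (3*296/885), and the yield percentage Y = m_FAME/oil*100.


m_FAME = oil * conv * (3 * 296 / 885) = oil * conv * (888/885)
= 264.12 * 0.9407 * 888 / 885
= 249.2999 g
Y = m_FAME / oil * 100 = conv * (888/885) * 100
= 0.9407 * 888 / 885 * 100
= 94.39%

249.2999 g FAME; Y = 94.39%


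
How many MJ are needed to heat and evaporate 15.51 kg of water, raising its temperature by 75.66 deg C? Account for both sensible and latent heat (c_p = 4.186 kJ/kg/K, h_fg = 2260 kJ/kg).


E = m_water * (4.186 * dT + 2260) / 1000
= 15.51 * (4.186 * 75.66 + 2260) / 1000
= 39.9648 MJ

39.9648 MJ


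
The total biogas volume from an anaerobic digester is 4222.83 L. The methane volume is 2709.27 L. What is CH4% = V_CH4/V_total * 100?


CH4% = V_CH4 / V_total * 100
= 2709.27 / 4222.83 * 100
= 64.1577%

64.1577%


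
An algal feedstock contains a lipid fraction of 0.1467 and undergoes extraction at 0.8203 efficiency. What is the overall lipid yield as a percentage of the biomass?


Y = lipid_content * extraction_eff * 100
= 0.1467 * 0.8203 * 100
= 12.0338%

12.0338%


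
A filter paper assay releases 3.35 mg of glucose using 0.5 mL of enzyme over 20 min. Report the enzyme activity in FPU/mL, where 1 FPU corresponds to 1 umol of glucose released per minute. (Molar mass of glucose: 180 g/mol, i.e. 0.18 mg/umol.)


Activity = glucose_mg / (0.18 mg/umol * V_mL * t_min)
= 3.35 / (0.18 * 0.5 * 20)
= 1.8611 FPU/mL

1.8611 FPU/mL


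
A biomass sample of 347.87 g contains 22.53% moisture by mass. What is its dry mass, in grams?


Wd = Ww * (1 - MC/100)
= 347.87 * (1 - 22.53/100)
= 269.4949 g

269.4949 g


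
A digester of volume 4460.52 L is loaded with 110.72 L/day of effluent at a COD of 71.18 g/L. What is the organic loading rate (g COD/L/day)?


OLR = Q * S / V
= 110.72 * 71.18 / 4460.52
= 1.7668 g/L/day

1.7668 g/L/day


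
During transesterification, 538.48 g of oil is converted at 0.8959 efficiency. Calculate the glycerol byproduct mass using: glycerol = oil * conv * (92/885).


glycerol = oil * conv * (92/885)
= 538.48 * 0.8959 * 92 / 885
= 50.1503 g

50.1503 g


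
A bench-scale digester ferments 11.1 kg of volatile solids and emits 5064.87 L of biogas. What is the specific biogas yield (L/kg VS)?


Y = V / VS
= 5064.87 / 11.1
= 456.2946 L/kg VS

456.2946 L/kg VS


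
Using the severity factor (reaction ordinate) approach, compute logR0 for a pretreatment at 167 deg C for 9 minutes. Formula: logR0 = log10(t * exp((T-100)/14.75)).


logR0 = log10(t * exp((T - 100) / 14.75))
= log10(9 * exp((167 - 100) / 14.75))
= 2.9270

2.9270


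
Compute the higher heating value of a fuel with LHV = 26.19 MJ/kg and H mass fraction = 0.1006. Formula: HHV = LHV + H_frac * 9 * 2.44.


HHV = LHV + H_frac * 9 * 2.44
= 26.19 + 0.1006 * 9 * 2.44
= 28.3992 MJ/kg

28.3992 MJ/kg


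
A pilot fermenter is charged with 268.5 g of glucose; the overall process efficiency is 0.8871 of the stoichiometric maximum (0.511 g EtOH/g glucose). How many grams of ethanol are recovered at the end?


Actual ethanol: m = 0.511 * 268.5 * 0.8871
m = 121.7132 g

121.7132 g


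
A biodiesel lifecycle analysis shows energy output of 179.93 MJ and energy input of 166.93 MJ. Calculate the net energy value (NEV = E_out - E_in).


NEV = E_out - E_in
= 179.93 - 166.93
= 13.0000 MJ

13.0000 MJ


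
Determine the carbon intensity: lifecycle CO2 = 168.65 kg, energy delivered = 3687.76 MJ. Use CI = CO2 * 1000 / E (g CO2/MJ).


CI = CO2 * 1000 / E
= 168.65 * 1000 / 3687.76
= 45.7324 g CO2/MJ

45.7324 g CO2/MJ


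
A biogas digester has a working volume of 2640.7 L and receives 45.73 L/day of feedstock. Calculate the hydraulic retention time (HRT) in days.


HRT = V / Q
= 2640.7 / 45.73
= 57.7455 days

57.7455 days


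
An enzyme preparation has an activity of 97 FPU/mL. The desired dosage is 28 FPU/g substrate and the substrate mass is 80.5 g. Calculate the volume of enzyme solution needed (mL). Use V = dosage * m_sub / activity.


V = dosage * m_sub / activity
V = 28 * 80.5 / 97
V = 23.2371 mL

23.2371 mL


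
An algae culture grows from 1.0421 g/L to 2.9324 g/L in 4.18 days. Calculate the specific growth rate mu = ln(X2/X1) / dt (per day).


mu = ln(X2/X1) / dt
= ln(2.9324/1.0421) / 4.18
= 0.2475 per day

0.2475 per day


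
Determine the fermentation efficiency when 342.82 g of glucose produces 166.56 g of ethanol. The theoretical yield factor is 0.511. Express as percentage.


Fermentation efficiency = (actual / (0.511 * glucose)) * 100
= (166.56 / (0.511 * 342.82)) * 100
= 95.0788%

95.0788%


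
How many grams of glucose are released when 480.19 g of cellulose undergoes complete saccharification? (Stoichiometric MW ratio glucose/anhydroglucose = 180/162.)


glucose = cellulose * 180/162
= 480.19 * 180/162
= 533.5444 g

533.5444 g


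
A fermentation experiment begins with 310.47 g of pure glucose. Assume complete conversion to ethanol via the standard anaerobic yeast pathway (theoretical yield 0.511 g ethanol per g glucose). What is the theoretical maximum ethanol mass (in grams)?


Theoretical ethanol yield: m_EtOH = 0.511 * m_glucose
m_EtOH = 0.511 * 310.47 = 158.6502 g

158.6502 g


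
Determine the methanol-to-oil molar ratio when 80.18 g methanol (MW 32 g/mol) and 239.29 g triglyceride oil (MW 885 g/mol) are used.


Molar ratio = n_MeOH / n_oil = (MeOH/32) / (oil/885) = (MeOH * 885) / (32 * oil)
= (80.18 * 885) / (32 * 239.29)
= 9.2669

9.2669


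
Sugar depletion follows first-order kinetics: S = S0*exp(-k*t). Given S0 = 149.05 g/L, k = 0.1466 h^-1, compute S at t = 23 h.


S = S0 * exp(-k * t)
S = 149.05 * exp(-0.1466 * 23)
S = 5.1166 g/L

5.1166 g/L


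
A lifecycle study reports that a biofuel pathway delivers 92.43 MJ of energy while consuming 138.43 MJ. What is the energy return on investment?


EROI = E_out / E_in
= 92.43 / 138.43
= 0.6677

0.6677


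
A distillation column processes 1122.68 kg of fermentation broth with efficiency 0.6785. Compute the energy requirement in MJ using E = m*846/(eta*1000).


E = m * 846 / (eta * 1000)
= 1122.68 * 846 / (0.6785 * 1000)
= 1399.8339 MJ

1399.8339 MJ


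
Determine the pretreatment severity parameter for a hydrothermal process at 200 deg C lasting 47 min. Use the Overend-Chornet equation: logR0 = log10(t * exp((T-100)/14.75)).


logR0 = log10(t * exp((T - 100) / 14.75))
= log10(47 * exp((200 - 100) / 14.75))
= 4.6165

4.6165


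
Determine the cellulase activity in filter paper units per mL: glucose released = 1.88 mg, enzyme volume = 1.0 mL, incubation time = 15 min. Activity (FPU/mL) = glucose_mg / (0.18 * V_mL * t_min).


Activity = glucose_mg / (0.18 mg/umol * V_mL * t_min)
= 1.88 / (0.18 * 1.0 * 15)
= 0.6963 FPU/mL

0.6963 FPU/mL


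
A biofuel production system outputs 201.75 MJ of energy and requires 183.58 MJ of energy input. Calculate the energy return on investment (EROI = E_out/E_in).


EROI = E_out / E_in
= 201.75 / 183.58
= 1.0990

1.0990


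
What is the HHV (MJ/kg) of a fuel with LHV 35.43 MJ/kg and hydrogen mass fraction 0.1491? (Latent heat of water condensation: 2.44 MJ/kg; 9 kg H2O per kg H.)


HHV = LHV + H_frac * 9 * 2.44
= 35.43 + 0.1491 * 9 * 2.44
= 38.7042 MJ/kg

38.7042 MJ/kg


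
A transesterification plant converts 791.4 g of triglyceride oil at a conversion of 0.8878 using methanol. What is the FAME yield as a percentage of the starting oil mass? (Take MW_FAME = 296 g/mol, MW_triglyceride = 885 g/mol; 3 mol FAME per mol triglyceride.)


m_FAME = oil * conv * (3 * 296 / 885) = oil * conv * (888/885)
= 791.4 * 0.8878 * 888 / 885
= 704.9866 g
Y = m_FAME / oil * 100 = conv * (888/885) * 100
= 0.8878 * 888 / 885 * 100
= 89.08%

89.08%


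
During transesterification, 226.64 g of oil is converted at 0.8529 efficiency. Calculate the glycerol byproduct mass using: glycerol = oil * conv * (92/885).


glycerol = oil * conv * (92/885)
= 226.64 * 0.8529 * 92 / 885
= 20.0946 g

20.0946 g


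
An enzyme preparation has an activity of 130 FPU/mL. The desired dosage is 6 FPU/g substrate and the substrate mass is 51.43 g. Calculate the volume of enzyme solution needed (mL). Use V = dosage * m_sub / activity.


V = dosage * m_sub / activity
V = 6 * 51.43 / 130
V = 2.3737 mL

2.3737 mL


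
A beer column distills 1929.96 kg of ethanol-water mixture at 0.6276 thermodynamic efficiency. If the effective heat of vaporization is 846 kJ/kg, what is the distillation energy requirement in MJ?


E = m * 846 / (eta * 1000)
= 1929.96 * 846 / (0.6276 * 1000)
= 2601.5713 MJ

2601.5713 MJ


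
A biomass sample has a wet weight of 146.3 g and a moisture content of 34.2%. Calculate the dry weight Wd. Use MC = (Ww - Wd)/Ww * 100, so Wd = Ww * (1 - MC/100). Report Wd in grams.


Wd = Ww * (1 - MC/100)
= 146.3 * (1 - 34.2/100)
= 96.2654 g

96.2654 g


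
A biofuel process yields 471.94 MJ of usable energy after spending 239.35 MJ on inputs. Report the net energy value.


NEV = E_out - E_in
= 471.94 - 239.35
= 232.5900 MJ

232.5900 MJ


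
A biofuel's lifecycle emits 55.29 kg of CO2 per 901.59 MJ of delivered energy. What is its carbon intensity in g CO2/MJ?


CI = CO2 * 1000 / E
= 55.29 * 1000 / 901.59
= 61.3250 g CO2/MJ

61.3250 g CO2/MJ


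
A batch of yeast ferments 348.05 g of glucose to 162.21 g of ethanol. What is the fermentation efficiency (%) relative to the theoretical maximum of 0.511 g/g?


Fermentation efficiency = (actual / (0.511 * glucose)) * 100
= (162.21 / (0.511 * 348.05)) * 100
= 91.2043%

91.2043%


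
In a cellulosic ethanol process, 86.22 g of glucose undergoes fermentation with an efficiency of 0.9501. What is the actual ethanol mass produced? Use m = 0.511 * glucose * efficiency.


Actual ethanol: m = 0.511 * 86.22 * 0.9501
m = 41.8599 g

41.8599 g


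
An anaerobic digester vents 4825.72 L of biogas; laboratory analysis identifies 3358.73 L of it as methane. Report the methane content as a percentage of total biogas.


CH4% = V_CH4 / V_total * 100
= 3358.73 / 4825.72 * 100
= 69.6006%

69.6006%


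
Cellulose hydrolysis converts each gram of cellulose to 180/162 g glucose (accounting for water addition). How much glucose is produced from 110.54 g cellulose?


glucose = cellulose * 180/162
= 110.54 * 180/162
= 122.8222 g

122.8222 g


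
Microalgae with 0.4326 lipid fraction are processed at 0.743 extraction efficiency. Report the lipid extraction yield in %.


Y = lipid_content * extraction_eff * 100
= 0.4326 * 0.743 * 100
= 32.1422%

32.1422%


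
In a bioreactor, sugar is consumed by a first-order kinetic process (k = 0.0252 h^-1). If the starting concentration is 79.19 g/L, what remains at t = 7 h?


S = S0 * exp(-k * t)
S = 79.19 * exp(-0.0252 * 7)
S = 66.3836 g/L

66.3836 g/L


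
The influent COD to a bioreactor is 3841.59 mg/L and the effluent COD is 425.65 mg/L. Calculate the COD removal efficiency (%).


eta = (COD_in - COD_out) / COD_in * 100
= (3841.59 - 425.65) / 3841.59 * 100
= 88.9200%

88.9200%


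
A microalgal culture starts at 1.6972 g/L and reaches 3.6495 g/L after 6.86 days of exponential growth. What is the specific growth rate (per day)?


mu = ln(X2/X1) / dt
= ln(3.6495/1.6972) / 6.86
= 0.1116 per day

0.1116 per day


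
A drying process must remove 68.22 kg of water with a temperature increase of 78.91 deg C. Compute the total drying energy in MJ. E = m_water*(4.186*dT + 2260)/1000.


E = m_water * (4.186 * dT + 2260) / 1000
= 68.22 * (4.186 * 78.91 + 2260) / 1000
= 176.7114 MJ

176.7114 MJ


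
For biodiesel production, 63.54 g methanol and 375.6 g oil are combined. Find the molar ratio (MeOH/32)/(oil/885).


Molar ratio = n_MeOH / n_oil = (MeOH/32) / (oil/885) = (MeOH * 885) / (32 * oil)
= (63.54 * 885) / (32 * 375.6)
= 4.6786

4.6786


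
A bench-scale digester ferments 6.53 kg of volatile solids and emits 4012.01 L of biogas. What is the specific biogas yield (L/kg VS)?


Y = V / VS
= 4012.01 / 6.53
= 614.3966 L/kg VS

614.3966 L/kg VS


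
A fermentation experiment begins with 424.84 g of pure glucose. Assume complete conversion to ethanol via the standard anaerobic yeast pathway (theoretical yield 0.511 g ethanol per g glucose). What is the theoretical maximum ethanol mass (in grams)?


Theoretical ethanol yield: m_EtOH = 0.511 * m_glucose
m_EtOH = 0.511 * 424.84 = 217.0932 g

217.0932 g


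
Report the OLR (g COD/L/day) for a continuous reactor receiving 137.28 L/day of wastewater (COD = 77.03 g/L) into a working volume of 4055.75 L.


OLR = Q * S / V
= 137.28 * 77.03 / 4055.75
= 2.6073 g/L/day

2.6073 g/L/day


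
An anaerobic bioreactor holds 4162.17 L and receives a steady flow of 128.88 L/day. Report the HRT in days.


HRT = V / Q
= 4162.17 / 128.88
= 32.2949 days

32.2949 days


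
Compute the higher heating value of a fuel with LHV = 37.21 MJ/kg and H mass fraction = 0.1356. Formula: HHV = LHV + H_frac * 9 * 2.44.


HHV = LHV + H_frac * 9 * 2.44
= 37.21 + 0.1356 * 9 * 2.44
= 40.1878 MJ/kg

40.1878 MJ/kg


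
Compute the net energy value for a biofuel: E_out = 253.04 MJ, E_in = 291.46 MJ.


NEV = E_out - E_in
= 253.04 - 291.46
= -38.4200 MJ

-38.4200 MJ


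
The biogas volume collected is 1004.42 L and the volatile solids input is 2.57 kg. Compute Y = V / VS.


Y = V / VS
= 1004.42 / 2.57
= 390.8249 L/kg VS

390.8249 L/kg VS


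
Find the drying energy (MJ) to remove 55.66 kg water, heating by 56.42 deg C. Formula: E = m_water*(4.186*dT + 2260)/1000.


E = m_water * (4.186 * dT + 2260) / 1000
= 55.66 * (4.186 * 56.42 + 2260) / 1000
= 138.9371 MJ

138.9371 MJ


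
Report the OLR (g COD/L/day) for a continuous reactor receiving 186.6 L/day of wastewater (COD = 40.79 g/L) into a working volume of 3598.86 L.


OLR = Q * S / V
= 186.6 * 40.79 / 3598.86
= 2.1150 g/L/day

2.1150 g/L/day


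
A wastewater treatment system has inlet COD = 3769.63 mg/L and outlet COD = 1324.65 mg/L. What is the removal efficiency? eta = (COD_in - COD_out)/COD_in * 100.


eta = (COD_in - COD_out) / COD_in * 100
= (3769.63 - 1324.65) / 3769.63 * 100
= 64.8599%

64.8599%


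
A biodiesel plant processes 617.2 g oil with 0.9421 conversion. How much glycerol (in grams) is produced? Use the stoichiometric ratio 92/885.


glycerol = oil * conv * (92/885)
= 617.2 * 0.9421 * 92 / 885
= 60.4460 g

60.4460 g


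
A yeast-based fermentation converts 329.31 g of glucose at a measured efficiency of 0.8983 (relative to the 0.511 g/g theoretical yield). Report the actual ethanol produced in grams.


Actual ethanol: m = 0.511 * 329.31 * 0.8983
m = 151.1636 g

151.1636 g


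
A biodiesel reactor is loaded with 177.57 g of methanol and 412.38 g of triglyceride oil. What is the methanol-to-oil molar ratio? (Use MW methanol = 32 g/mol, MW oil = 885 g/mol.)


Molar ratio = n_MeOH / n_oil = (MeOH/32) / (oil/885) = (MeOH * 885) / (32 * oil)
= (177.57 * 885) / (32 * 412.38)
= 11.9087

11.9087


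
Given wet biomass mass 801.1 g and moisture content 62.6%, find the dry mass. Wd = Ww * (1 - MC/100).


Wd = Ww * (1 - MC/100)
= 801.1 * (1 - 62.6/100)
= 299.6114 g

299.6114 g


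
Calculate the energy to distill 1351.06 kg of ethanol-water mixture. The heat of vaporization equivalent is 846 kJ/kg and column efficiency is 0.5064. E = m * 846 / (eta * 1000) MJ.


E = m * 846 / (eta * 1000)
= 1351.06 * 846 / (0.5064 * 1000)
= 2257.1026 MJ

2257.1026 MJ


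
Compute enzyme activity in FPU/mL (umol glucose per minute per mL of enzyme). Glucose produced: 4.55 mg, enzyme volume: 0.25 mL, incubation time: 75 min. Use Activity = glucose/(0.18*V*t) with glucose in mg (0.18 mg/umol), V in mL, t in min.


Activity = glucose_mg / (0.18 mg/umol * V_mL * t_min)
= 4.55 / (0.18 * 0.25 * 75)
= 1.3481 FPU/mL

1.3481 FPU/mL


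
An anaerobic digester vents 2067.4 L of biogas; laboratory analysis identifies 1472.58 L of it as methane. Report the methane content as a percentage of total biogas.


CH4% = V_CH4 / V_total * 100
= 1472.58 / 2067.4 * 100
= 71.2286%

71.2286%


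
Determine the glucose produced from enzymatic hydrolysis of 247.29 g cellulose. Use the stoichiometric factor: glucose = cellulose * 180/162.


glucose = cellulose * 180/162
= 247.29 * 180/162
= 274.7667 g

274.7667 g


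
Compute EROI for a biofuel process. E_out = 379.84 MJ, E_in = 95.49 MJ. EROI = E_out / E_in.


EROI = E_out / E_in
= 379.84 / 95.49
= 3.9778

3.9778


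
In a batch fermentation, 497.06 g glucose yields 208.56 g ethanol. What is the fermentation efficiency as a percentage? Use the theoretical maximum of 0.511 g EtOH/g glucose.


Fermentation efficiency = (actual / (0.511 * glucose)) * 100
= (208.56 / (0.511 * 497.06)) * 100
= 82.1110%

82.1110%


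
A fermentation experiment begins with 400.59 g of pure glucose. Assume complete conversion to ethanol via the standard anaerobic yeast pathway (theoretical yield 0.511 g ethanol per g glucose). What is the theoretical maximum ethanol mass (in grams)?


Theoretical ethanol yield: m_EtOH = 0.511 * m_glucose
m_EtOH = 0.511 * 400.59 = 204.7015 g

204.7015 g


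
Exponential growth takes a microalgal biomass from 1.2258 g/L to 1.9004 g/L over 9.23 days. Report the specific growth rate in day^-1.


mu = ln(X2/X1) / dt
= ln(1.9004/1.2258) / 9.23
= 0.0475 per day

0.0475 per day


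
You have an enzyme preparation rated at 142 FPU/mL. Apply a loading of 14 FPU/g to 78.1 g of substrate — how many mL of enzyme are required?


V = dosage * m_sub / activity
V = 14 * 78.1 / 142
V = 7.7000 mL

7.7000 mL


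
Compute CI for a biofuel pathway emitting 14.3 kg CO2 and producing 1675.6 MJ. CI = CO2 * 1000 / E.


CI = CO2 * 1000 / E
= 14.3 * 1000 / 1675.6
= 8.5343 g CO2/MJ

8.5343 g CO2/MJ


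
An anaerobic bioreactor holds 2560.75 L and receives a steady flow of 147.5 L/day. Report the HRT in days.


HRT = V / Q
= 2560.75 / 147.5
= 17.3610 days

17.3610 days


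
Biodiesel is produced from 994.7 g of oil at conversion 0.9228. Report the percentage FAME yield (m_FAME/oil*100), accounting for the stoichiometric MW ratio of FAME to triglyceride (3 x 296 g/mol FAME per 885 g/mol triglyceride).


m_FAME = oil * conv * (3 * 296 / 885) = oil * conv * (888/885)
= 994.7 * 0.9228 * 888 / 885
= 921.0207 g
Y = m_FAME / oil * 100 = conv * (888/885) * 100
= 0.9228 * 888 / 885 * 100
= 92.59%

92.59%


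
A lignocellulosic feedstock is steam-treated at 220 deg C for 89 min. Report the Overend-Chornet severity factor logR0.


logR0 = log10(t * exp((T - 100) / 14.75))
= log10(89 * exp((220 - 100) / 14.75))
= 5.4826

5.4826


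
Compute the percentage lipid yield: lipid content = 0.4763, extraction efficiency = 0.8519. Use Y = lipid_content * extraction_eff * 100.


Y = lipid_content * extraction_eff * 100
= 0.4763 * 0.8519 * 100
= 40.5760%

40.5760%


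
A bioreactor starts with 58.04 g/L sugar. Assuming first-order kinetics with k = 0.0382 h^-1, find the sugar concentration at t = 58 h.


S = S0 * exp(-k * t)
S = 58.04 * exp(-0.0382 * 58)
S = 6.3315 g/L

6.3315 g/L


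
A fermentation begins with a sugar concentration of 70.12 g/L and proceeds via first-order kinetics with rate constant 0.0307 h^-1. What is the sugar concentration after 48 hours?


S = S0 * exp(-k * t)
S = 70.12 * exp(-0.0307 * 48)
S = 16.0644 g/L

16.0644 g/L


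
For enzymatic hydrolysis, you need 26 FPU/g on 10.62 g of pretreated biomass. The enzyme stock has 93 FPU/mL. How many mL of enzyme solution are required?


V = dosage * m_sub / activity
V = 26 * 10.62 / 93
V = 2.9690 mL

2.9690 mL


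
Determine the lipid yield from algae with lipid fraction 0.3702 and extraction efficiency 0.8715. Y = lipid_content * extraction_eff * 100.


Y = lipid_content * extraction_eff * 100
= 0.3702 * 0.8715 * 100
= 32.2629%

32.2629%


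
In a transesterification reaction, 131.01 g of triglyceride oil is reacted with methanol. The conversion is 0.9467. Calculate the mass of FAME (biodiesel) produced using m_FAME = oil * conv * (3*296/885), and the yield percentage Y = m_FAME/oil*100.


m_FAME = oil * conv * (3 * 296 / 885) = oil * conv * (888/885)
= 131.01 * 0.9467 * 888 / 885
= 124.4476 g
Y = m_FAME / oil * 100 = conv * (888/885) * 100
= 0.9467 * 888 / 885 * 100
= 94.99%

124.4476 g FAME; Y = 94.99%


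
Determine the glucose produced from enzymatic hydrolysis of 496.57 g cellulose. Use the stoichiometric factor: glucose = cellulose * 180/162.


glucose = cellulose * 180/162
= 496.57 * 180/162
= 551.7444 g

551.7444 g


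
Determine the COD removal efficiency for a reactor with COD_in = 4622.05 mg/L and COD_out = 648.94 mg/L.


eta = (COD_in - COD_out) / COD_in * 100
= (4622.05 - 648.94) / 4622.05 * 100
= 85.9599%

85.9599%


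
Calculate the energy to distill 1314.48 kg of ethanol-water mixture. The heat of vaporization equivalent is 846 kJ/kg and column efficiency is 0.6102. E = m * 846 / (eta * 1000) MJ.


E = m * 846 / (eta * 1000)
= 1314.48 * 846 / (0.6102 * 1000)
= 1822.4354 MJ

1822.4354 MJ


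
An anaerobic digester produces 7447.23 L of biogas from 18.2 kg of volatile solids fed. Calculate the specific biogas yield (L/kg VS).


Y = V / VS
= 7447.23 / 18.2
= 409.1885 L/kg VS

409.1885 L/kg VS


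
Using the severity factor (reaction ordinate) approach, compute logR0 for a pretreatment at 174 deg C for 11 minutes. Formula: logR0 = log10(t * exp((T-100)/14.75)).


logR0 = log10(t * exp((T - 100) / 14.75))
= log10(11 * exp((174 - 100) / 14.75))
= 3.2202

3.2202


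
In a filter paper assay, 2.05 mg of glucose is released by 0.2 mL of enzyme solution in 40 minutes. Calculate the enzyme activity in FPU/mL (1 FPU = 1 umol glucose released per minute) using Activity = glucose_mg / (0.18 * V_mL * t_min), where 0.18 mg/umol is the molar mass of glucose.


Activity = glucose_mg / (0.18 mg/umol * V_mL * t_min)
= 2.05 / (0.18 * 0.2 * 40)
= 1.4236 FPU/mL

1.4236 FPU/mL


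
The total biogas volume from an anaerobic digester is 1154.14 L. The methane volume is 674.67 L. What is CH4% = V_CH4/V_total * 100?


CH4% = V_CH4 / V_total * 100
= 674.67 / 1154.14 * 100
= 58.4565%

58.4565%


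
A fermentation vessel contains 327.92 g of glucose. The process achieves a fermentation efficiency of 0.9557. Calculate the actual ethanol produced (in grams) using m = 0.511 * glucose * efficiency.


Actual ethanol: m = 0.511 * 327.92 * 0.9557
m = 160.1439 g

160.1439 g


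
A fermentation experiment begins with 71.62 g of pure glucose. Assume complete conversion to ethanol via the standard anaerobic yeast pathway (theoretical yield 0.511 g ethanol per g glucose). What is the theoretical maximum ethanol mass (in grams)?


Theoretical ethanol yield: m_EtOH = 0.511 * m_glucose
m_EtOH = 0.511 * 71.62 = 36.5978 g

36.5978 g


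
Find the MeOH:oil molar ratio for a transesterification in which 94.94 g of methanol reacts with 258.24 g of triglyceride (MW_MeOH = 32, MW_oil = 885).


Molar ratio = n_MeOH / n_oil = (MeOH/32) / (oil/885) = (MeOH * 885) / (32 * oil)
= (94.94 * 885) / (32 * 258.24)
= 10.1676

10.1676


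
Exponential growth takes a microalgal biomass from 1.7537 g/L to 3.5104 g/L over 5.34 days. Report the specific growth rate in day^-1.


mu = ln(X2/X1) / dt
= ln(3.5104/1.7537) / 5.34
= 0.1300 per day

0.1300 per day


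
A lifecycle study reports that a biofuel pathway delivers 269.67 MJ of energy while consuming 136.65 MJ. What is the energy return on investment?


EROI = E_out / E_in
= 269.67 / 136.65
= 1.9734

1.9734


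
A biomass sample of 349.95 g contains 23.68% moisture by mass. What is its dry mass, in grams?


Wd = Ww * (1 - MC/100)
= 349.95 * (1 - 23.68/100)
= 267.0818 g

267.0818 g


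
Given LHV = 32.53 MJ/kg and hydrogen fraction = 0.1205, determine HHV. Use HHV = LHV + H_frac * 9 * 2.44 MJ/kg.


HHV = LHV + H_frac * 9 * 2.44
= 32.53 + 0.1205 * 9 * 2.44
= 35.1762 MJ/kg

35.1762 MJ/kg


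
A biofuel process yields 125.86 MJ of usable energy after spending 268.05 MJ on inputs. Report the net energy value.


NEV = E_out - E_in
= 125.86 - 268.05
= -142.1900 MJ

-142.1900 MJ


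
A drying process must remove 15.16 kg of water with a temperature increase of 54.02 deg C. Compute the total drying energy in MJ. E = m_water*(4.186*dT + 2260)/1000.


E = m_water * (4.186 * dT + 2260) / 1000
= 15.16 * (4.186 * 54.02 + 2260) / 1000
= 37.6897 MJ

37.6897 MJ


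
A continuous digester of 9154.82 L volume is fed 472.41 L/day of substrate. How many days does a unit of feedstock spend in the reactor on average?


HRT = V / Q
= 9154.82 / 472.41
= 19.3790 days

19.3790 days


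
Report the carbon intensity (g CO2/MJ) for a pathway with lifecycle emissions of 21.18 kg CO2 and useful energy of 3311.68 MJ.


CI = CO2 * 1000 / E
= 21.18 * 1000 / 3311.68
= 6.3955 g CO2/MJ

6.3955 g CO2/MJ


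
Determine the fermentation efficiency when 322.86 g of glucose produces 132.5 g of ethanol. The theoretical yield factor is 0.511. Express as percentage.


Fermentation efficiency = (actual / (0.511 * glucose)) * 100
= (132.5 / (0.511 * 322.86)) * 100
= 80.3121%

80.3121%


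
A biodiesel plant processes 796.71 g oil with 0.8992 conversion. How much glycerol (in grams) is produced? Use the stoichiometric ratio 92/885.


glycerol = oil * conv * (92/885)
= 796.71 * 0.8992 * 92 / 885
= 74.4734 g

74.4734 g


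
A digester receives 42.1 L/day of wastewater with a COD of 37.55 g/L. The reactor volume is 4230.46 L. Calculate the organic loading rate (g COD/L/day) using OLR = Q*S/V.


OLR = Q * S / V
= 42.1 * 37.55 / 4230.46
= 0.3737 g/L/day

0.3737 g/L/day


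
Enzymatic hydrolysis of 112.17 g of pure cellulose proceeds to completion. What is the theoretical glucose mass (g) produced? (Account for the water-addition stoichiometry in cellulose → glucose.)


glucose = cellulose * 180/162
= 112.17 * 180/162
= 124.6333 g

124.6333 g


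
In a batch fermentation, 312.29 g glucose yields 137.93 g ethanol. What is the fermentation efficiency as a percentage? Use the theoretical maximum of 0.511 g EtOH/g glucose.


Fermentation efficiency = (actual / (0.511 * glucose)) * 100
= (137.93 / (0.511 * 312.29)) * 100
= 86.4330%

86.4330%


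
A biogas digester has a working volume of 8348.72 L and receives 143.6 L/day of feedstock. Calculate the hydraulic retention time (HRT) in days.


HRT = V / Q
= 8348.72 / 143.6
= 58.1387 days

58.1387 days


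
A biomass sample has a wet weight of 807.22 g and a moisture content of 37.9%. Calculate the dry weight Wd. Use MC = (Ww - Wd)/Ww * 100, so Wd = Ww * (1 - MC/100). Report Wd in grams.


Wd = Ww * (1 - MC/100)
= 807.22 * (1 - 37.9/100)
= 501.2836 g

501.2836 g


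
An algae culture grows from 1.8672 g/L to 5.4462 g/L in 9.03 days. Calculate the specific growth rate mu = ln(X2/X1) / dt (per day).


mu = ln(X2/X1) / dt
= ln(5.4462/1.8672) / 9.03
= 0.1185 per day

0.1185 per day


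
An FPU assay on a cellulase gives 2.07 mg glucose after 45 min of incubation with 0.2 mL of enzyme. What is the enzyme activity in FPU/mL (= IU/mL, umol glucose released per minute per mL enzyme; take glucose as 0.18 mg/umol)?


Activity = glucose_mg / (0.18 mg/umol * V_mL * t_min)
= 2.07 / (0.18 * 0.2 * 45)
= 1.2778 FPU/mL

1.2778 FPU/mL


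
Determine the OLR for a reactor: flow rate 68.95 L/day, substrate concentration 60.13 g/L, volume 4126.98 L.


OLR = Q * S / V
= 68.95 * 60.13 / 4126.98
= 1.0046 g/L/day

1.0046 g/L/day


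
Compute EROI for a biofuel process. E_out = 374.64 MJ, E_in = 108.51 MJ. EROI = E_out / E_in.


EROI = E_out / E_in
= 374.64 / 108.51
= 3.4526

3.4526


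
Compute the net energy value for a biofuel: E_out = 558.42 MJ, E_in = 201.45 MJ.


NEV = E_out - E_in
= 558.42 - 201.45
= 356.9700 MJ

356.9700 MJ


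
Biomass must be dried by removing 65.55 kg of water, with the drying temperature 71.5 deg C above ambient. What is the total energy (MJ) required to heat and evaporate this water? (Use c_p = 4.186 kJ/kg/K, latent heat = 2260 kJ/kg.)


E = m_water * (4.186 * dT + 2260) / 1000
= 65.55 * (4.186 * 71.5 + 2260) / 1000
= 167.7620 MJ

167.7620 MJ


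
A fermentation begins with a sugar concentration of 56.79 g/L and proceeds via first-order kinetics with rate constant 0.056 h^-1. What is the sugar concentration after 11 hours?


S = S0 * exp(-k * t)
S = 56.79 * exp(-0.056 * 11)
S = 30.6723 g/L

30.6723 g/L


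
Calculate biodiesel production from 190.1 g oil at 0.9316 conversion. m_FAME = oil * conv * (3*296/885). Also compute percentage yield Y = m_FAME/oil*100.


m_FAME = oil * conv * (3 * 296 / 885) = oil * conv * (888/885)
= 190.1 * 0.9316 * 888 / 885
= 177.6975 g
Y = m_FAME / oil * 100 = conv * (888/885) * 100
= 0.9316 * 888 / 885 * 100
= 93.48%

177.6975 g FAME; Y = 93.48%


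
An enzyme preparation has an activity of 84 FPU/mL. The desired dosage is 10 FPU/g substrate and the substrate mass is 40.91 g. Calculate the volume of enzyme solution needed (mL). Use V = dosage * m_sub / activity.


V = dosage * m_sub / activity
V = 10 * 40.91 / 84
V = 4.8702 mL

4.8702 mL


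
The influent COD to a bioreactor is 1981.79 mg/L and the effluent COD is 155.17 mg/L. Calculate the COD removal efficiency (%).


eta = (COD_in - COD_out) / COD_in * 100
= (1981.79 - 155.17) / 1981.79 * 100
= 92.1702%

92.1702%


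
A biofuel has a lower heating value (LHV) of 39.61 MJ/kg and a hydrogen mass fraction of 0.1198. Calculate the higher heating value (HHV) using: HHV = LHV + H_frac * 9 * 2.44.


HHV = LHV + H_frac * 9 * 2.44
= 39.61 + 0.1198 * 9 * 2.44
= 42.2408 MJ/kg

42.2408 MJ/kg


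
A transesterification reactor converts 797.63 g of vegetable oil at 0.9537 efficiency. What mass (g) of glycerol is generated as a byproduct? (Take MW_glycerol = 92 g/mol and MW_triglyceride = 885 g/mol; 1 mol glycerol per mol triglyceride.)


glycerol = oil * conv * (92/885)
= 797.63 * 0.9537 * 92 / 885
= 79.0784 g

79.0784 g


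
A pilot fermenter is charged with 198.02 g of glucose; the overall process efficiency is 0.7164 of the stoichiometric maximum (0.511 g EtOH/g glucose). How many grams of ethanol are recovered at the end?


Actual ethanol: m = 0.511 * 198.02 * 0.7164
m = 72.4912 g

72.4912 g


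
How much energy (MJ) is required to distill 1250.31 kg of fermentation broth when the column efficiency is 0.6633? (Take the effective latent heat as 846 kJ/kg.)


E = m * 846 / (eta * 1000)
= 1250.31 * 846 / (0.6633 * 1000)
= 1594.6966 MJ

1594.6966 MJ


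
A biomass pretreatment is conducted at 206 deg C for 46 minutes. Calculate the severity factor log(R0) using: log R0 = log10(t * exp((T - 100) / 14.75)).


logR0 = log10(t * exp((T - 100) / 14.75))
= log10(46 * exp((206 - 100) / 14.75))
= 4.7838

4.7838


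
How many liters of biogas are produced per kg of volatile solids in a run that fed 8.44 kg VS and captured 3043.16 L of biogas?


Y = V / VS
= 3043.16 / 8.44
= 360.5640 L/kg VS

360.5640 L/kg VS


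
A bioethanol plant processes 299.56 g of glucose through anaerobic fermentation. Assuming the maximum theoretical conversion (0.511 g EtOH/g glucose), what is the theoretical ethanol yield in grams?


Theoretical ethanol yield: m_EtOH = 0.511 * m_glucose
m_EtOH = 0.511 * 299.56 = 153.0752 g

153.0752 g


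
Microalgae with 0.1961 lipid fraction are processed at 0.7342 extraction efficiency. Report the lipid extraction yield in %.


Y = lipid_content * extraction_eff * 100
= 0.1961 * 0.7342 * 100
= 14.3977%

14.3977%


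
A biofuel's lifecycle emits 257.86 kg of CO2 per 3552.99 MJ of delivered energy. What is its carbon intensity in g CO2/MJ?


CI = CO2 * 1000 / E
= 257.86 * 1000 / 3552.99
= 72.5755 g CO2/MJ

72.5755 g CO2/MJ


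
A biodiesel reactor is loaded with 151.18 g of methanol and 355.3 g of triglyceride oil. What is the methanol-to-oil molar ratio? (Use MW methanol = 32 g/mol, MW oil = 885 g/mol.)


Molar ratio = n_MeOH / n_oil = (MeOH/32) / (oil/885) = (MeOH * 885) / (32 * oil)
= (151.18 * 885) / (32 * 355.3)
= 11.7677

11.7677
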